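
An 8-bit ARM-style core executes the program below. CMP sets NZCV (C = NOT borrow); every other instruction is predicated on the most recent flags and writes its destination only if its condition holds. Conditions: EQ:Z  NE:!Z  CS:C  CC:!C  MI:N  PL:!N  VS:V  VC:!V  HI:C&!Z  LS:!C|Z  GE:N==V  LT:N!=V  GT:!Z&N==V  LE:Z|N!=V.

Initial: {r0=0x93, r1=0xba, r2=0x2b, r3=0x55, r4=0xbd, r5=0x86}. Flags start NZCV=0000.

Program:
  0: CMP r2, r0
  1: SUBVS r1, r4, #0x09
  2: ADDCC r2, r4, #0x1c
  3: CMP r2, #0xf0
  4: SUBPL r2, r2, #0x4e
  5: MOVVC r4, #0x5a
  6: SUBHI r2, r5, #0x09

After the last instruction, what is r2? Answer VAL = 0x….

0: ✓ CMP  NZCV=1001
1: ✓ SUBVS  r1←0xb4
2: ✓ ADDCC  r2←0xd9
3: ✓ CMP  NZCV=1000
4: · SUBPL
5: ✓ MOVVC  r4←0x5a
6: · SUBHI

VAL = 0xd9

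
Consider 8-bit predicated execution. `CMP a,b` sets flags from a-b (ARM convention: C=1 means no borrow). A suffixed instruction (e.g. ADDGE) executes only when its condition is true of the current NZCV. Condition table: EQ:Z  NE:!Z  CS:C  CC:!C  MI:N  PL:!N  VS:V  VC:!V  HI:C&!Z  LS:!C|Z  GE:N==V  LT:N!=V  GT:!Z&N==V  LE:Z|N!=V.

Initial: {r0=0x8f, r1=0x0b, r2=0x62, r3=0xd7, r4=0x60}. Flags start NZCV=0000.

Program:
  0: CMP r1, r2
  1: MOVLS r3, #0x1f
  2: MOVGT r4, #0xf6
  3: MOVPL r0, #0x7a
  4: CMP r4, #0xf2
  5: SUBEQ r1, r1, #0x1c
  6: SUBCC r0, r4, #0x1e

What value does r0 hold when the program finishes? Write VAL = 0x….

[0] flags=1000 → (cmp)
[1] flags=1000 LS?T → r3=0x1f
[2] flags=1000 GT?F → skip
[3] flags=1000 PL?F → skip
[4] flags=0000 → (cmp)
[5] flags=0000 EQ?F → skip
[6] flags=0000 CC?T → r0=0x42

VAL = 0x42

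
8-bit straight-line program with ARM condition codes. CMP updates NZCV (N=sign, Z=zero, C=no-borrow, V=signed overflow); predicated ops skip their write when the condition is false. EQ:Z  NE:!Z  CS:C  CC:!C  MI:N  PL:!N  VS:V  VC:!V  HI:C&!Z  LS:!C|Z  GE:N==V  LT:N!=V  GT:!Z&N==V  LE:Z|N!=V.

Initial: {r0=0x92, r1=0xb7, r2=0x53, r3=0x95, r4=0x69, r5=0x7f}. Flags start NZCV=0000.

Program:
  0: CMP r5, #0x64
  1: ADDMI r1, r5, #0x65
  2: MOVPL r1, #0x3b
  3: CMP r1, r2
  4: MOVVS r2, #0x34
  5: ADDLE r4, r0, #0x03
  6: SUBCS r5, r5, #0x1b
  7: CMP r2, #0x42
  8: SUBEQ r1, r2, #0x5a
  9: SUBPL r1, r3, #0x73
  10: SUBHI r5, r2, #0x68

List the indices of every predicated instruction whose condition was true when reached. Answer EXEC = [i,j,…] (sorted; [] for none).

0: ✓ CMP  NZCV=0010
1: · ADDMI
2: ✓ MOVPL  r1←0x3b
3: ✓ CMP  NZCV=1000
4: · MOVVS
5: ✓ ADDLE  r4←0x95
6: · SUBCS
7: ✓ CMP  NZCV=0010
8: · SUBEQ
9: ✓ SUBPL  r1←0x22
10: ✓ SUBHI  r5←0xeb

EXEC = [2,5,9,10]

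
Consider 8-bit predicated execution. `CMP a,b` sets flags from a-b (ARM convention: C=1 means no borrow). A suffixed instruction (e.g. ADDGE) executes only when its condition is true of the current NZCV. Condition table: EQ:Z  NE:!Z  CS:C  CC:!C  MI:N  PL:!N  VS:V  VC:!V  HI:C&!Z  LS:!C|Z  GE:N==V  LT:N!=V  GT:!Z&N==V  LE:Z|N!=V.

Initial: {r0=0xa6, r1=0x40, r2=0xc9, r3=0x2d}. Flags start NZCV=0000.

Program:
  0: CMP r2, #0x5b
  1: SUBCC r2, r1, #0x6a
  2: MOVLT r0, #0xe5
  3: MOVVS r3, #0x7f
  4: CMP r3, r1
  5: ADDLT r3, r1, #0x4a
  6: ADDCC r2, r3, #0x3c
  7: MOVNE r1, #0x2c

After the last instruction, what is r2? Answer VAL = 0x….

VAL = 0xc9

0: ✓ CMP  NZCV=0011
1: · SUBCC
2: ✓ MOVLT  r0←0xe5
3: ✓ MOVVS  r3←0x7f
4: ✓ CMP  NZCV=0010
5: · ADDLT
6: · ADDCC
7: ✓ MOVNE  r1←0x2c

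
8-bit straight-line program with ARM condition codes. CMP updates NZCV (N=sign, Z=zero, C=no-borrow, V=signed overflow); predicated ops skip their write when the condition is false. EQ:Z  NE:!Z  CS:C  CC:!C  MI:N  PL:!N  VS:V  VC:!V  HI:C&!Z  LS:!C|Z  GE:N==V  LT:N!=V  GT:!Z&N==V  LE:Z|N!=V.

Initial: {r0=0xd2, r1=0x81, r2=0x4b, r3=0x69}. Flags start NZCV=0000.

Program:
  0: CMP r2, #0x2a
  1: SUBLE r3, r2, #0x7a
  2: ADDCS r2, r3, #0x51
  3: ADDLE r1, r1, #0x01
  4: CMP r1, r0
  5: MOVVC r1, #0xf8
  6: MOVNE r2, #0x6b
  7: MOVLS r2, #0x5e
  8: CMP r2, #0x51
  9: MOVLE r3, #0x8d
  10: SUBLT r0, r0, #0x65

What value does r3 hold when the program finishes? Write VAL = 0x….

VAL = 0x69

0: ✓ CMP  NZCV=0010
1: · SUBLE
2: ✓ ADDCS  r2←0xba
3: · ADDLE
4: ✓ CMP  NZCV=1000
5: ✓ MOVVC  r1←0xf8
6: ✓ MOVNE  r2←0x6b
7: ✓ MOVLS  r2←0x5e
8: ✓ CMP  NZCV=0010
9: · MOVLE
10: · SUBLT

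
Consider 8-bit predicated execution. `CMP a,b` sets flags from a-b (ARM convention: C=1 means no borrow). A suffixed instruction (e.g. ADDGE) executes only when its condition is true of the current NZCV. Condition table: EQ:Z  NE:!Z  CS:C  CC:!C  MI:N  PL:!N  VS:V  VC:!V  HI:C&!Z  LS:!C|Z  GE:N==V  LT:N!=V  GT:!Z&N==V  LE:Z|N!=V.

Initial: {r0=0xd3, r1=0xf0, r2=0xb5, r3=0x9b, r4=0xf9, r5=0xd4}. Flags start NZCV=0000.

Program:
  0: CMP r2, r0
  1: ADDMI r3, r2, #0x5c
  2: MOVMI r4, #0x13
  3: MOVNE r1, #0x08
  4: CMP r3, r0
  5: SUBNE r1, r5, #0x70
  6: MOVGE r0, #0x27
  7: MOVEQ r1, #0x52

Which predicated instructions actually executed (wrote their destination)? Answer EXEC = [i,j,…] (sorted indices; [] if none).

0: ✓ CMP  NZCV=1000
1: ✓ ADDMI  r3←0x11
2: ✓ MOVMI  r4←0x13
3: ✓ MOVNE  r1←0x08
4: ✓ CMP  NZCV=0000
5: ✓ SUBNE  r1←0x64
6: ✓ MOVGE  r0←0x27
7: · MOVEQ

EXEC = [1,2,3,5,6]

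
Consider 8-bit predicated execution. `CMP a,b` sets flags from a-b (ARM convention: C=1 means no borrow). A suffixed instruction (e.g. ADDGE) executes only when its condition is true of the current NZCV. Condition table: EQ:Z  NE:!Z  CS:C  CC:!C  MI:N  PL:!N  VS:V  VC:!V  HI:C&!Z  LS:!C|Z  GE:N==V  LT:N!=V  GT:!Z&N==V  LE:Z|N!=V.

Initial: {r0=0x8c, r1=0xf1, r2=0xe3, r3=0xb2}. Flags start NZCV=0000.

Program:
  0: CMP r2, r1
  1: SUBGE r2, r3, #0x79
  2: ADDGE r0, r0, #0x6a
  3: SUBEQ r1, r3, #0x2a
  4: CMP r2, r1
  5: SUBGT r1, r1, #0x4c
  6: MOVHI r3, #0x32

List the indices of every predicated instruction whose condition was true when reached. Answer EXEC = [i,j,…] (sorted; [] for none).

EXEC = []

[0] flags=1000 → (cmp)
[1] flags=1000 GE?F → skip
[2] flags=1000 GE?F → skip
[3] flags=1000 EQ?F → skip
[4] flags=1000 → (cmp)
[5] flags=1000 GT?F → skip
[6] flags=1000 HI?F → skip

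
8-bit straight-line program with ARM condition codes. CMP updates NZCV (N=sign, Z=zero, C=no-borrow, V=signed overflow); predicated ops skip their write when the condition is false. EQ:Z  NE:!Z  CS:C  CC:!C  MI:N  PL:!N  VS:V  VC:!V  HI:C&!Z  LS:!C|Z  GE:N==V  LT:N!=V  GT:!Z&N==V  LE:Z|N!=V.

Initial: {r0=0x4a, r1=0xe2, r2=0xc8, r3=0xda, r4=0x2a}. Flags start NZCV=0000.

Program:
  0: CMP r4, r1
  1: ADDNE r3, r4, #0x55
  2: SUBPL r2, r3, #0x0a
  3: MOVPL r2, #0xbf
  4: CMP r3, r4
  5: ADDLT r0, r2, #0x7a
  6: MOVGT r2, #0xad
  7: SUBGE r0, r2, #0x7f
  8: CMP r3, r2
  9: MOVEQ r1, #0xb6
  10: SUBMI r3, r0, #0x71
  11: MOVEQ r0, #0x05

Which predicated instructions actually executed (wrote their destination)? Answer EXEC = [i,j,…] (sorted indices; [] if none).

0: ✓ CMP  NZCV=0000
1: ✓ ADDNE  r3←0x7f
2: ✓ SUBPL  r2←0x75
3: ✓ MOVPL  r2←0xbf
4: ✓ CMP  NZCV=0010
5: · ADDLT
6: ✓ MOVGT  r2←0xad
7: ✓ SUBGE  r0←0x2e
8: ✓ CMP  NZCV=1001
9: · MOVEQ
10: ✓ SUBMI  r3←0xbd
11: · MOVEQ

EXEC = [1,2,3,6,7,10]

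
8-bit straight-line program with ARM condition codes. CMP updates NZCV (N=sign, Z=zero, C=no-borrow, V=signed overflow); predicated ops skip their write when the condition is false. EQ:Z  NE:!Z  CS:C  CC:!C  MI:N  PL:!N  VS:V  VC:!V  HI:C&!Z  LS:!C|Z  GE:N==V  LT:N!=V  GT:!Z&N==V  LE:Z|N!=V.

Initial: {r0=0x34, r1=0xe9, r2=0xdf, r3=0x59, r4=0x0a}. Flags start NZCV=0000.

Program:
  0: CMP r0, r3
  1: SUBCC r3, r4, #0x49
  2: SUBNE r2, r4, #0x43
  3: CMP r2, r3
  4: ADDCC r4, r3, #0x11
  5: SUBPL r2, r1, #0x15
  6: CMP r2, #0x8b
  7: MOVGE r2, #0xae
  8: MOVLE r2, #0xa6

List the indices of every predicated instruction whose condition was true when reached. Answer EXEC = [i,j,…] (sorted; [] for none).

EXEC = [1,2,5,7]

[0] flags=1000 → (cmp)
[1] flags=1000 CC?T → r3=0xc1
[2] flags=1000 NE?T → r2=0xc7
[3] flags=0010 → (cmp)
[4] flags=0010 CC?F → skip
[5] flags=0010 PL?T → r2=0xd4
[6] flags=0010 → (cmp)
[7] flags=0010 GE?T → r2=0xae
[8] flags=0010 LE?F → skip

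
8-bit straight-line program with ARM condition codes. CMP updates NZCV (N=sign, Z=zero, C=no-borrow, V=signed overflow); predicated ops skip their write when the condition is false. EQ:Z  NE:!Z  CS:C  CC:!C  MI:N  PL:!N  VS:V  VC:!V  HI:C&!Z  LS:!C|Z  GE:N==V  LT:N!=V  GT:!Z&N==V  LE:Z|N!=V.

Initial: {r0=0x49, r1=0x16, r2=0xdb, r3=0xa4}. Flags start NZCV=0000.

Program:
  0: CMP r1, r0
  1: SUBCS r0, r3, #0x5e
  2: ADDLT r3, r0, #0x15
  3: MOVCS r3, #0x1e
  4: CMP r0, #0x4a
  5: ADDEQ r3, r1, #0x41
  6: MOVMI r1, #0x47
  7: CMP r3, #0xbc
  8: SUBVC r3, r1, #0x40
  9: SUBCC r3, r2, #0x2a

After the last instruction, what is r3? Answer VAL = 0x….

[0] flags=1000 → (cmp)
[1] flags=1000 CS?F → skip
[2] flags=1000 LT?T → r3=0x5e
[3] flags=1000 CS?F → skip
[4] flags=1000 → (cmp)
[5] flags=1000 EQ?F → skip
[6] flags=1000 MI?T → r1=0x47
[7] flags=1001 → (cmp)
[8] flags=1001 VC?F → skip
[9] flags=1001 CC?T → r3=0xb1

VAL = 0xb1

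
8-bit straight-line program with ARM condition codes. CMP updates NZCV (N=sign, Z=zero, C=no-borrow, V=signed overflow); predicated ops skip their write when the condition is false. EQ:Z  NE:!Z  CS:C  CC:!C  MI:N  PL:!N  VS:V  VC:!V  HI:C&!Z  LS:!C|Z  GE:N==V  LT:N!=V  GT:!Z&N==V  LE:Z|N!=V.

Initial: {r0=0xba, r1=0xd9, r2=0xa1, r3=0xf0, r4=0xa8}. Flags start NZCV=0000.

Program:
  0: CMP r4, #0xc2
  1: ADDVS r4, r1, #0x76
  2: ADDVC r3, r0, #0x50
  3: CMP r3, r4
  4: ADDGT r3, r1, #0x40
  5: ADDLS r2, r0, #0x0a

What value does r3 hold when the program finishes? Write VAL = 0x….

[0] flags=1000 → (cmp)
[1] flags=1000 VS?F → skip
[2] flags=1000 VC?T → r3=0x0a
[3] flags=0000 → (cmp)
[4] flags=0000 GT?T → r3=0x19
[5] flags=0000 LS?T → r2=0xc4

VAL = 0x19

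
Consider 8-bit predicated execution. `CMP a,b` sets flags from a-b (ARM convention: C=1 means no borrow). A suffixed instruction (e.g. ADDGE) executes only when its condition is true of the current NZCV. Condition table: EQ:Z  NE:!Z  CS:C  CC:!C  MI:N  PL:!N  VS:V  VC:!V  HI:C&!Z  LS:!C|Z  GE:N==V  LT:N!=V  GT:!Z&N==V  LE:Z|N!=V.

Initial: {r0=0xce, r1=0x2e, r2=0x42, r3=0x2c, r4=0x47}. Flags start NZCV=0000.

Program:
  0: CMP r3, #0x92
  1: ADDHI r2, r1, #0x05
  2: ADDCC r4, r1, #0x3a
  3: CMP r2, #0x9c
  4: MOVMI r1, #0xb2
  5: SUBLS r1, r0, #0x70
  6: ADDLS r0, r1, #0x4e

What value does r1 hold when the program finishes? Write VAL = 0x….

VAL = 0x5e

0: ✓ CMP  NZCV=1001
1: · ADDHI
2: ✓ ADDCC  r4←0x68
3: ✓ CMP  NZCV=1001
4: ✓ MOVMI  r1←0xb2
5: ✓ SUBLS  r1←0x5e
6: ✓ ADDLS  r0←0xac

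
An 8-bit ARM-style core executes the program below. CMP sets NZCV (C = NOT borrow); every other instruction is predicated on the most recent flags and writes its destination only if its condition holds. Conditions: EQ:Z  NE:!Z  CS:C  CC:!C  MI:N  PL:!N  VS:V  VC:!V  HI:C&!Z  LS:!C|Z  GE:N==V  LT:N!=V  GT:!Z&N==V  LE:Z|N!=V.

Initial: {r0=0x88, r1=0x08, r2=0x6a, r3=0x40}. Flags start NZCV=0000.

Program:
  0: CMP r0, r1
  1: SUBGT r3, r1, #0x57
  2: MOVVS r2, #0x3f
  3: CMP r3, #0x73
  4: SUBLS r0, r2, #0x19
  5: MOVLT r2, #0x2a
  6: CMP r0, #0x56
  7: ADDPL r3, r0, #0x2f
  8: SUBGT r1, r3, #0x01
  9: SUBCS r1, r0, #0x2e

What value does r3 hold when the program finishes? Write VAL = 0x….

0: ✓ CMP  NZCV=1010
1: · SUBGT
2: · MOVVS
3: ✓ CMP  NZCV=1000
4: ✓ SUBLS  r0←0x51
5: ✓ MOVLT  r2←0x2a
6: ✓ CMP  NZCV=1000
7: · ADDPL
8: · SUBGT
9: · SUBCS

VAL = 0x40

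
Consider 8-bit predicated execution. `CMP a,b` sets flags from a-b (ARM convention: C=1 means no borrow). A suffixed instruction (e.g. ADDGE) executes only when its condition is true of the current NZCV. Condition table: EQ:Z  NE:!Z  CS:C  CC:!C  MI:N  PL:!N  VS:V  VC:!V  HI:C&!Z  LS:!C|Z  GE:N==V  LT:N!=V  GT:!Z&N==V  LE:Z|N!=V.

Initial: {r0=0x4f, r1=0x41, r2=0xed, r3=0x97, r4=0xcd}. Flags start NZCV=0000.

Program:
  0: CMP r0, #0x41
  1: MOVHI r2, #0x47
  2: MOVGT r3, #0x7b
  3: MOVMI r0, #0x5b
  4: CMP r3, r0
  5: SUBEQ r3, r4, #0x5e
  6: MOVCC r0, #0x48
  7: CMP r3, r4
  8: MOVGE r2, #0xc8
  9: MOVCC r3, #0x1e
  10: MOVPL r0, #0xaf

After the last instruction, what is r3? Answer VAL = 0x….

[0] flags=0010 → (cmp)
[1] flags=0010 HI?T → r2=0x47
[2] flags=0010 GT?T → r3=0x7b
[3] flags=0010 MI?F → skip
[4] flags=0010 → (cmp)
[5] flags=0010 EQ?F → skip
[6] flags=0010 CC?F → skip
[7] flags=1001 → (cmp)
[8] flags=1001 GE?T → r2=0xc8
[9] flags=1001 CC?T → r3=0x1e
[10] flags=1001 PL?F → skip

VAL = 0x1e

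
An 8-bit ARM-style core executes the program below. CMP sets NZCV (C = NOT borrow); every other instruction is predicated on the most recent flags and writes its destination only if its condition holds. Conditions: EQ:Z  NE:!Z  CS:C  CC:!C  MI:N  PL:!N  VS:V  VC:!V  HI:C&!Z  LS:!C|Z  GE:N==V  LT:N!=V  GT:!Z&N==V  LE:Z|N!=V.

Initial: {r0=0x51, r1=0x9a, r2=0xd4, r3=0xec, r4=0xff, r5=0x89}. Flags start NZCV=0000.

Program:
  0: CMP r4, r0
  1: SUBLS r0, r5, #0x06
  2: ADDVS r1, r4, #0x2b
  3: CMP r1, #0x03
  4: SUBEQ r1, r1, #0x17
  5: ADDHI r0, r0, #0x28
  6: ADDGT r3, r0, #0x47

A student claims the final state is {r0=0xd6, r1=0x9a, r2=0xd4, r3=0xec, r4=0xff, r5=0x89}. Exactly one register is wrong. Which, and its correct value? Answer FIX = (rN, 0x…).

0: ✓ CMP  NZCV=1010
1: · SUBLS
2: · ADDVS
3: ✓ CMP  NZCV=1010
4: · SUBEQ
5: ✓ ADDHI  r0←0x79
6: · ADDGT

FIX = (r0, 0x79)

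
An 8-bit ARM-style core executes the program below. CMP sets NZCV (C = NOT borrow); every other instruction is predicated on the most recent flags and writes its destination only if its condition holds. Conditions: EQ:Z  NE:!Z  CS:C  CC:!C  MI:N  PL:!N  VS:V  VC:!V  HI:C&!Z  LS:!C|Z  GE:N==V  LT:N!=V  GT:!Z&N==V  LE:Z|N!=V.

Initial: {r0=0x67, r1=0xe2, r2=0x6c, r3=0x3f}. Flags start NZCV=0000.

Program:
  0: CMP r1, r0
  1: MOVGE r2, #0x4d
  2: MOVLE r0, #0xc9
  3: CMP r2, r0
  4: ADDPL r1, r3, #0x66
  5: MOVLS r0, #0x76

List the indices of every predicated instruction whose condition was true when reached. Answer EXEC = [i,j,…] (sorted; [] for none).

EXEC = [2,5]

[0] flags=0011 → (cmp)
[1] flags=0011 GE?F → skip
[2] flags=0011 LE?T → r0=0xc9
[3] flags=1001 → (cmp)
[4] flags=1001 PL?F → skip
[5] flags=1001 LS?T → r0=0x76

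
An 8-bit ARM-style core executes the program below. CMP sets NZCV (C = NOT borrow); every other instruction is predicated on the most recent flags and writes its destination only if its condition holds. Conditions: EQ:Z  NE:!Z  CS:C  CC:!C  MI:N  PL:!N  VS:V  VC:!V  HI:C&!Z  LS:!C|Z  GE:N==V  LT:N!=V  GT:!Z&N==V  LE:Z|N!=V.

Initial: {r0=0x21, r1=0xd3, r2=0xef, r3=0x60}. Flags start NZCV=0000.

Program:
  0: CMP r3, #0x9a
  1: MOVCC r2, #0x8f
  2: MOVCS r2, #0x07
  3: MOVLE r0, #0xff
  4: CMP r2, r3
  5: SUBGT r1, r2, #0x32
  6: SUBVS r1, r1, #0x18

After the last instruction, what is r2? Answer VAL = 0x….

VAL = 0x8f

0: ✓ CMP  NZCV=1001
1: ✓ MOVCC  r2←0x8f
2: · MOVCS
3: · MOVLE
4: ✓ CMP  NZCV=0011
5: · SUBGT
6: ✓ SUBVS  r1←0xbb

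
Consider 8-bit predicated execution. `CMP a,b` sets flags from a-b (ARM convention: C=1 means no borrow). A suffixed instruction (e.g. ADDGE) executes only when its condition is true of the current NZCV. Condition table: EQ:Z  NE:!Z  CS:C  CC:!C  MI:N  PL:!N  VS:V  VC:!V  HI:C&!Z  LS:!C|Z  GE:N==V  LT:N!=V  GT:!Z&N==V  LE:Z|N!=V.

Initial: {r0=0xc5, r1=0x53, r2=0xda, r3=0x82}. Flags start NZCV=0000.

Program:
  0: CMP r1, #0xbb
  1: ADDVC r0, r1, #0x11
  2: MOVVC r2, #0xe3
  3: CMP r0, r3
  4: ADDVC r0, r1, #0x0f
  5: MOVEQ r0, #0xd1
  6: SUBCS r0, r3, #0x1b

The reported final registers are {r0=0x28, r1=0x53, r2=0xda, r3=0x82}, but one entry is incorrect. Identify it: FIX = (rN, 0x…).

[0] flags=1001 → (cmp)
[1] flags=1001 VC?F → skip
[2] flags=1001 VC?F → skip
[3] flags=0010 → (cmp)
[4] flags=0010 VC?T → r0=0x62
[5] flags=0010 EQ?F → skip
[6] flags=0010 CS?T → r0=0x67

FIX = (r0, 0x67)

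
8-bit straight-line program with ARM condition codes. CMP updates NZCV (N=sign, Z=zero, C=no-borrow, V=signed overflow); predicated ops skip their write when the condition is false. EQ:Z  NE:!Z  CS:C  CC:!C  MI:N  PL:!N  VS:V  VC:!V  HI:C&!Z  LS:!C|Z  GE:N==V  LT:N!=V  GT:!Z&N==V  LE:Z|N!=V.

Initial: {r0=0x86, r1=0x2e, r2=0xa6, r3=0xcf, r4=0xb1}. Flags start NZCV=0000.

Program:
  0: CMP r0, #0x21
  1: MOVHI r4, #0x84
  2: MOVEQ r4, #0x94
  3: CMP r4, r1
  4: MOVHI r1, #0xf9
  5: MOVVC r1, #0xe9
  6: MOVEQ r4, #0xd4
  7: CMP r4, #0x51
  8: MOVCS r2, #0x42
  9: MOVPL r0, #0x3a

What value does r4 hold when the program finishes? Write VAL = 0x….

[0] flags=0011 → (cmp)
[1] flags=0011 HI?T → r4=0x84
[2] flags=0011 EQ?F → skip
[3] flags=0011 → (cmp)
[4] flags=0011 HI?T → r1=0xf9
[5] flags=0011 VC?F → skip
[6] flags=0011 EQ?F → skip
[7] flags=0011 → (cmp)
[8] flags=0011 CS?T → r2=0x42
[9] flags=0011 PL?T → r0=0x3a

VAL = 0x84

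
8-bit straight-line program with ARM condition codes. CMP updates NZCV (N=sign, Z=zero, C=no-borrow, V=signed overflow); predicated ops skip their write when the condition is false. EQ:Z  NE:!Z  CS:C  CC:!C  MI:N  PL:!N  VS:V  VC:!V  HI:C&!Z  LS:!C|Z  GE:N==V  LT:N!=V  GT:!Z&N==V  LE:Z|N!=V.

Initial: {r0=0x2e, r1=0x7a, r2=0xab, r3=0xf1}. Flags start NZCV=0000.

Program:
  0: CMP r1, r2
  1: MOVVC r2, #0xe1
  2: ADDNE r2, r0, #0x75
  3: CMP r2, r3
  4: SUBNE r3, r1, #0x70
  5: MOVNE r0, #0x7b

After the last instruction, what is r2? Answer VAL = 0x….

0: ✓ CMP  NZCV=1001
1: · MOVVC
2: ✓ ADDNE  r2←0xa3
3: ✓ CMP  NZCV=1000
4: ✓ SUBNE  r3←0x0a
5: ✓ MOVNE  r0←0x7b

VAL = 0xa3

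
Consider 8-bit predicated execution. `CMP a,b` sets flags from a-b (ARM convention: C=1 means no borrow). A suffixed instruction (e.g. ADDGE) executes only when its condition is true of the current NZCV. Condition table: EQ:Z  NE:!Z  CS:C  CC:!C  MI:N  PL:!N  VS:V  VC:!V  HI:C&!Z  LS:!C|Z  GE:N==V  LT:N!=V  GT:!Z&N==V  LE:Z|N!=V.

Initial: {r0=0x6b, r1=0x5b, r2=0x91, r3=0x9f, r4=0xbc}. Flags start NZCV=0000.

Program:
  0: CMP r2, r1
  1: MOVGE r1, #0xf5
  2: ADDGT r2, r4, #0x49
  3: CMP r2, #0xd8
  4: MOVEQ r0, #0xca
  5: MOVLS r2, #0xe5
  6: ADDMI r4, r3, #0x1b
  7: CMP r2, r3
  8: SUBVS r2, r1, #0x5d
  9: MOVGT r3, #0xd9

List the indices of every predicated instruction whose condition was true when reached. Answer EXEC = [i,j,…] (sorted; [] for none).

[0] flags=0011 → (cmp)
[1] flags=0011 GE?F → skip
[2] flags=0011 GT?F → skip
[3] flags=1000 → (cmp)
[4] flags=1000 EQ?F → skip
[5] flags=1000 LS?T → r2=0xe5
[6] flags=1000 MI?T → r4=0xba
[7] flags=0010 → (cmp)
[8] flags=0010 VS?F → skip
[9] flags=0010 GT?T → r3=0xd9

EXEC = [5,6,9]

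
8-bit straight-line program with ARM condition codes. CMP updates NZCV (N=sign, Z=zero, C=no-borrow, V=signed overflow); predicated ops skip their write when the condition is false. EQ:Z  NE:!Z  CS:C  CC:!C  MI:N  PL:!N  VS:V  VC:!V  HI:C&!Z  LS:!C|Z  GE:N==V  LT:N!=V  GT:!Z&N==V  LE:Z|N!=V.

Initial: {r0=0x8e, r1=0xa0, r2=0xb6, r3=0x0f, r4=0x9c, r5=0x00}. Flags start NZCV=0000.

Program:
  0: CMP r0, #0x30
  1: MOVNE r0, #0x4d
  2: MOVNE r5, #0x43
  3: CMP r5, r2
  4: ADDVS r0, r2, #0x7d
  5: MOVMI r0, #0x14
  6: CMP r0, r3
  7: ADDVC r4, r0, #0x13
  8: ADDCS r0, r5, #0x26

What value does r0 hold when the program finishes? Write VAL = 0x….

VAL = 0x69

0: ✓ CMP  NZCV=0011
1: ✓ MOVNE  r0←0x4d
2: ✓ MOVNE  r5←0x43
3: ✓ CMP  NZCV=1001
4: ✓ ADDVS  r0←0x33
5: ✓ MOVMI  r0←0x14
6: ✓ CMP  NZCV=0010
7: ✓ ADDVC  r4←0x27
8: ✓ ADDCS  r0←0x69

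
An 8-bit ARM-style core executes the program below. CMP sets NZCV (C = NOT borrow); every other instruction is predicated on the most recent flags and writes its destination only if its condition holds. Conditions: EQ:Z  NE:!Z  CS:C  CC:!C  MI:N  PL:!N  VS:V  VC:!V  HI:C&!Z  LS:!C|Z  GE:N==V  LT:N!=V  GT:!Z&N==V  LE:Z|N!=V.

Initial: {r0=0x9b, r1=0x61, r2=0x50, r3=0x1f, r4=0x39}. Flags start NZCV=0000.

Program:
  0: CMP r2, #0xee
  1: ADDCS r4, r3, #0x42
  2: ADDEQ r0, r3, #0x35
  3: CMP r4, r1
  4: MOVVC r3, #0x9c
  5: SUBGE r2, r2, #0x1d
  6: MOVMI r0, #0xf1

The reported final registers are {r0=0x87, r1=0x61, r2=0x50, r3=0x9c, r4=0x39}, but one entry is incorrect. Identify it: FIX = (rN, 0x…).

FIX = (r0, 0xf1)

0: ✓ CMP  NZCV=0000
1: · ADDCS
2: · ADDEQ
3: ✓ CMP  NZCV=1000
4: ✓ MOVVC  r3←0x9c
5: · SUBGE
6: ✓ MOVMI  r0←0xf1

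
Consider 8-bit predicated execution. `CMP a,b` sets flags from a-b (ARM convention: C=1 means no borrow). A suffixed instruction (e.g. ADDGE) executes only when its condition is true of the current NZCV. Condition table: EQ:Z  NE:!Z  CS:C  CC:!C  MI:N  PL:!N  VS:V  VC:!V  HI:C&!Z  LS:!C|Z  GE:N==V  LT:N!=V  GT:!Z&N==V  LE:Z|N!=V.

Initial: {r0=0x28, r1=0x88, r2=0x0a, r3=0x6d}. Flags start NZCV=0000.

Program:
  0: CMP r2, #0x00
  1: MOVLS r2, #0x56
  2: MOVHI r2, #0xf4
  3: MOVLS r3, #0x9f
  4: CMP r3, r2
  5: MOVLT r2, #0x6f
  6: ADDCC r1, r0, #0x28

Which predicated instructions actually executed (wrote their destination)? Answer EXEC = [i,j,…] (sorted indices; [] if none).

0: ✓ CMP  NZCV=0010
1: · MOVLS
2: ✓ MOVHI  r2←0xf4
3: · MOVLS
4: ✓ CMP  NZCV=0000
5: · MOVLT
6: ✓ ADDCC  r1←0x50

EXEC = [2,6]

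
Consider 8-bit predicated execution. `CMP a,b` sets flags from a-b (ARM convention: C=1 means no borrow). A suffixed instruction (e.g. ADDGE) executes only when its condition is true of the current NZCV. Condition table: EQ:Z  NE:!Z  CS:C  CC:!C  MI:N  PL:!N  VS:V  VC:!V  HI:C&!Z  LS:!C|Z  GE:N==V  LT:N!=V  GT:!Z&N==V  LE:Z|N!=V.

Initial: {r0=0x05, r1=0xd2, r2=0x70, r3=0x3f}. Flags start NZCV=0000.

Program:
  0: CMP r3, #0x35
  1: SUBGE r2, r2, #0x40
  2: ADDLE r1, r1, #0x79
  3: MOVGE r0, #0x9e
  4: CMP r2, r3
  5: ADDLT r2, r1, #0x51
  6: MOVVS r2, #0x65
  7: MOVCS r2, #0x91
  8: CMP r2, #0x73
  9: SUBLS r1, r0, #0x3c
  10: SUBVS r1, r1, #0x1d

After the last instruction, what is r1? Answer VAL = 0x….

[0] flags=0010 → (cmp)
[1] flags=0010 GE?T → r2=0x30
[2] flags=0010 LE?F → skip
[3] flags=0010 GE?T → r0=0x9e
[4] flags=1000 → (cmp)
[5] flags=1000 LT?T → r2=0x23
[6] flags=1000 VS?F → skip
[7] flags=1000 CS?F → skip
[8] flags=1000 → (cmp)
[9] flags=1000 LS?T → r1=0x62
[10] flags=1000 VS?F → skip

VAL = 0x62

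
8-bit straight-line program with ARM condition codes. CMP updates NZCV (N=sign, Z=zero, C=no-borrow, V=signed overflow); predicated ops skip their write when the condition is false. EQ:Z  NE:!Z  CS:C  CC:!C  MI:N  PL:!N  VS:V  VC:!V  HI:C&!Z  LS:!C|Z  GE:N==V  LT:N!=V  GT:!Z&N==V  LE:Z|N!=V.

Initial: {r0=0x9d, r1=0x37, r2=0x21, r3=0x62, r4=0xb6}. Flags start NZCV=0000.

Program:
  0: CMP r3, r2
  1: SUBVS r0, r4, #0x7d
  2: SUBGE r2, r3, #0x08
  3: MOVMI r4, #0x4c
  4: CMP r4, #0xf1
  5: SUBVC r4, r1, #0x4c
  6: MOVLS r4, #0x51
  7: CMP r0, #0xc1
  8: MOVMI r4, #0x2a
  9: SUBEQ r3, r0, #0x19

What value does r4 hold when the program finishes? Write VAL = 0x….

[0] flags=0010 → (cmp)
[1] flags=0010 VS?F → skip
[2] flags=0010 GE?T → r2=0x5a
[3] flags=0010 MI?F → skip
[4] flags=1000 → (cmp)
[5] flags=1000 VC?T → r4=0xeb
[6] flags=1000 LS?T → r4=0x51
[7] flags=1000 → (cmp)
[8] flags=1000 MI?T → r4=0x2a
[9] flags=1000 EQ?F → skip

VAL = 0x2a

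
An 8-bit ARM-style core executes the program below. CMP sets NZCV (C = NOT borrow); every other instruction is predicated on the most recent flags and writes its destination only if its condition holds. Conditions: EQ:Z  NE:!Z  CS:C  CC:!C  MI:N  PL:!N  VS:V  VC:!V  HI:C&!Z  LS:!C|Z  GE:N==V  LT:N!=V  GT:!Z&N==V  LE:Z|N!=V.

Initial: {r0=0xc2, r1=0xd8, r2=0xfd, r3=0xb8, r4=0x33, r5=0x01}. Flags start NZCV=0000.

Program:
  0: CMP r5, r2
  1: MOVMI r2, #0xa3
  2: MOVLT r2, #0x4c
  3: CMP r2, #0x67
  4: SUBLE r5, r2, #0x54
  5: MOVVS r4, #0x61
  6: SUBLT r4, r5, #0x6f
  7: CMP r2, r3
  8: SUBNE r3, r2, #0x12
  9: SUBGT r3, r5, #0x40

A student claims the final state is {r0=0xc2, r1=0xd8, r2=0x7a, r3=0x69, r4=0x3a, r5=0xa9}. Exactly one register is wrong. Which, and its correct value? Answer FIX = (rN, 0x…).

0: ✓ CMP  NZCV=0000
1: · MOVMI
2: · MOVLT
3: ✓ CMP  NZCV=1010
4: ✓ SUBLE  r5←0xa9
5: · MOVVS
6: ✓ SUBLT  r4←0x3a
7: ✓ CMP  NZCV=0010
8: ✓ SUBNE  r3←0xeb
9: ✓ SUBGT  r3←0x69

FIX = (r2, 0xfd)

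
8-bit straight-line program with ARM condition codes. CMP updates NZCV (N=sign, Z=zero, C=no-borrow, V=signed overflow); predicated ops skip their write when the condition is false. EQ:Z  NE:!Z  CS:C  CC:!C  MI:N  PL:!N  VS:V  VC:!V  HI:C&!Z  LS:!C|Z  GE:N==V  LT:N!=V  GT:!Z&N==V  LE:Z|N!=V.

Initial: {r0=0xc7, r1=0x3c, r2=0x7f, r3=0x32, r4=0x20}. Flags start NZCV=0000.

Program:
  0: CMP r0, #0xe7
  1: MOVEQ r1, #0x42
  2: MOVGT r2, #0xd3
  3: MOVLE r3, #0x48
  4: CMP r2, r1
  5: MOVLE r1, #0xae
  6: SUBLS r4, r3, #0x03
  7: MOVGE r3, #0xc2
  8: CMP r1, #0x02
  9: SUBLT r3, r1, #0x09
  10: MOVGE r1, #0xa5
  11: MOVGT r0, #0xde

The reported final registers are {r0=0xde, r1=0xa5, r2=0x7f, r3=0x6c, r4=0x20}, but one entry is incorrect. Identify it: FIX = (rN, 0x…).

FIX = (r3, 0xc2)

0: ✓ CMP  NZCV=1000
1: · MOVEQ
2: · MOVGT
3: ✓ MOVLE  r3←0x48
4: ✓ CMP  NZCV=0010
5: · MOVLE
6: · SUBLS
7: ✓ MOVGE  r3←0xc2
8: ✓ CMP  NZCV=0010
9: · SUBLT
10: ✓ MOVGE  r1←0xa5
11: ✓ MOVGT  r0←0xde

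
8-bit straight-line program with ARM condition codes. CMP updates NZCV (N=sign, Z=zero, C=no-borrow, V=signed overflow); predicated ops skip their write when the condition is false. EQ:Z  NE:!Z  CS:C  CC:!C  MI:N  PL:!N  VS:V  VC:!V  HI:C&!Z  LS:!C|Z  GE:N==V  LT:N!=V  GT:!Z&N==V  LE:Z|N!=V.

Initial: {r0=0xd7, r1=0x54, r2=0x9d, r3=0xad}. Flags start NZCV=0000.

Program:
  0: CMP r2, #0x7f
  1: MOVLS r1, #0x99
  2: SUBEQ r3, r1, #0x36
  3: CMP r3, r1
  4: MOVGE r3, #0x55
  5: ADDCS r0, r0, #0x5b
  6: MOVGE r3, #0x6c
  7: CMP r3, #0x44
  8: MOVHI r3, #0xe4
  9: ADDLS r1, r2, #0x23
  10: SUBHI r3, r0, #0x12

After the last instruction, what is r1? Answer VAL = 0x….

[0] flags=0011 → (cmp)
[1] flags=0011 LS?F → skip
[2] flags=0011 EQ?F → skip
[3] flags=0011 → (cmp)
[4] flags=0011 GE?F → skip
[5] flags=0011 CS?T → r0=0x32
[6] flags=0011 GE?F → skip
[7] flags=0011 → (cmp)
[8] flags=0011 HI?T → r3=0xe4
[9] flags=0011 LS?F → skip
[10] flags=0011 HI?T → r3=0x20

VAL = 0x54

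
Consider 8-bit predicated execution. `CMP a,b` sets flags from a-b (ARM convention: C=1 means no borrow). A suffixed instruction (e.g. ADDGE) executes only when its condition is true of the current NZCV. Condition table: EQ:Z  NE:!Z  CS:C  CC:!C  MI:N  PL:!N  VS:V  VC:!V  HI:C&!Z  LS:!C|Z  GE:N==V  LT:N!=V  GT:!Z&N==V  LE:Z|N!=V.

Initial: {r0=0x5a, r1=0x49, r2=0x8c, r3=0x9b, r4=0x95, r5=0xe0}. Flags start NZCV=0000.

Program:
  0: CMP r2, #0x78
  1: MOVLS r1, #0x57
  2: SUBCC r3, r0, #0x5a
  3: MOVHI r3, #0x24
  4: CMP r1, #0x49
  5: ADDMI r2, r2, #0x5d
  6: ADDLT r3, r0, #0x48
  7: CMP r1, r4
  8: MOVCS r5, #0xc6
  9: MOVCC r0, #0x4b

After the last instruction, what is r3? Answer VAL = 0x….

[0] flags=0011 → (cmp)
[1] flags=0011 LS?F → skip
[2] flags=0011 CC?F → skip
[3] flags=0011 HI?T → r3=0x24
[4] flags=0110 → (cmp)
[5] flags=0110 MI?F → skip
[6] flags=0110 LT?F → skip
[7] flags=1001 → (cmp)
[8] flags=1001 CS?F → skip
[9] flags=1001 CC?T → r0=0x4b

VAL = 0x24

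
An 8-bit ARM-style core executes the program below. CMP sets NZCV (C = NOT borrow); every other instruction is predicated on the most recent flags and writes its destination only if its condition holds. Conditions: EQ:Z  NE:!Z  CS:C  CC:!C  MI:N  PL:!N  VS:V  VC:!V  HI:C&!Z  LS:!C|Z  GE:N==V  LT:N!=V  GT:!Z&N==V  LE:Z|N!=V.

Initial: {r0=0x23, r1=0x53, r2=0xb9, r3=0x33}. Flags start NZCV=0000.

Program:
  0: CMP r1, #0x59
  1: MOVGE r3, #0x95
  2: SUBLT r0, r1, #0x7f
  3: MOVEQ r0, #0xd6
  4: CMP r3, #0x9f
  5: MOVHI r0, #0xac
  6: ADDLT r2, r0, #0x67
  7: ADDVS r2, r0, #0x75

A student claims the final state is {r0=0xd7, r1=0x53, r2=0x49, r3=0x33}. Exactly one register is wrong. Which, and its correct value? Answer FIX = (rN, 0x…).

FIX = (r0, 0xd4)

[0] flags=1000 → (cmp)
[1] flags=1000 GE?F → skip
[2] flags=1000 LT?T → r0=0xd4
[3] flags=1000 EQ?F → skip
[4] flags=1001 → (cmp)
[5] flags=1001 HI?F → skip
[6] flags=1001 LT?F → skip
[7] flags=1001 VS?T → r2=0x49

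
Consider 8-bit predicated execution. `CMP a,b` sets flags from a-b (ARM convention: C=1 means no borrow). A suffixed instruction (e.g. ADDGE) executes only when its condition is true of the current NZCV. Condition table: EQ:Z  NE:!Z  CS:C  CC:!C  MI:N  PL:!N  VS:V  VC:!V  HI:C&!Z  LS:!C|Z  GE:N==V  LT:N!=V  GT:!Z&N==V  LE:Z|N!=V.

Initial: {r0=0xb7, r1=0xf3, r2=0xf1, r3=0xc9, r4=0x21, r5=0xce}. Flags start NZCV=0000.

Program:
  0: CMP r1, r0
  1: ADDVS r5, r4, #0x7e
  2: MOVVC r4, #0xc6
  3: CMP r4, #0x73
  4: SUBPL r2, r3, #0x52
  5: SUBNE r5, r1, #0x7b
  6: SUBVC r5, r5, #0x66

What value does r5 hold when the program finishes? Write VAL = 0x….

VAL = 0x78

0: ✓ CMP  NZCV=0010
1: · ADDVS
2: ✓ MOVVC  r4←0xc6
3: ✓ CMP  NZCV=0011
4: ✓ SUBPL  r2←0x77
5: ✓ SUBNE  r5←0x78
6: · SUBVC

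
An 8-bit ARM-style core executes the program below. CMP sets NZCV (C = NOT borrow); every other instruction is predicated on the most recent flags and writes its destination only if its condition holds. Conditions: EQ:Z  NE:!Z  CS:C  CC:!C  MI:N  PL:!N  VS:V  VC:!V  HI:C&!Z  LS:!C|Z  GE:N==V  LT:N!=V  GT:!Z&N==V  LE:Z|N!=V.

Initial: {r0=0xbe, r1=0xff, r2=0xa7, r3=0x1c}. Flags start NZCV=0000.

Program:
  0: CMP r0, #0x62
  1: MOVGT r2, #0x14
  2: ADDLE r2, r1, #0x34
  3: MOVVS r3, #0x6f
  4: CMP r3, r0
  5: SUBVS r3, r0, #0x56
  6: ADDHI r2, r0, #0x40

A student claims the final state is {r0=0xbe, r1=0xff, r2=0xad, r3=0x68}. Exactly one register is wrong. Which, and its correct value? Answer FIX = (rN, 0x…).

0: ✓ CMP  NZCV=0011
1: · MOVGT
2: ✓ ADDLE  r2←0x33
3: ✓ MOVVS  r3←0x6f
4: ✓ CMP  NZCV=1001
5: ✓ SUBVS  r3←0x68
6: · ADDHI

FIX = (r2, 0x33)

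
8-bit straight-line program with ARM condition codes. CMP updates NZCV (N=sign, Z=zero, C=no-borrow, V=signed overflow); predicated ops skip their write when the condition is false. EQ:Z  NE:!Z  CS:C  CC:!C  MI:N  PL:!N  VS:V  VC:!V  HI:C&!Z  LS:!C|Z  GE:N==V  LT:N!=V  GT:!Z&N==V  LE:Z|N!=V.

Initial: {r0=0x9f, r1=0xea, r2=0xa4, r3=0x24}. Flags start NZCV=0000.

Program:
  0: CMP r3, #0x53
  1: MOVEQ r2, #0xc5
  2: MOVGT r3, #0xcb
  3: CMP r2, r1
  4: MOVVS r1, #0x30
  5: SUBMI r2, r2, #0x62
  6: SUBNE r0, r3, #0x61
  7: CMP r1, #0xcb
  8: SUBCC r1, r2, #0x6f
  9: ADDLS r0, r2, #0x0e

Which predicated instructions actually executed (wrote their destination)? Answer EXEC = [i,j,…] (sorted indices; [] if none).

0: ✓ CMP  NZCV=1000
1: · MOVEQ
2: · MOVGT
3: ✓ CMP  NZCV=1000
4: · MOVVS
5: ✓ SUBMI  r2←0x42
6: ✓ SUBNE  r0←0xc3
7: ✓ CMP  NZCV=0010
8: · SUBCC
9: · ADDLS

EXEC = [5,6]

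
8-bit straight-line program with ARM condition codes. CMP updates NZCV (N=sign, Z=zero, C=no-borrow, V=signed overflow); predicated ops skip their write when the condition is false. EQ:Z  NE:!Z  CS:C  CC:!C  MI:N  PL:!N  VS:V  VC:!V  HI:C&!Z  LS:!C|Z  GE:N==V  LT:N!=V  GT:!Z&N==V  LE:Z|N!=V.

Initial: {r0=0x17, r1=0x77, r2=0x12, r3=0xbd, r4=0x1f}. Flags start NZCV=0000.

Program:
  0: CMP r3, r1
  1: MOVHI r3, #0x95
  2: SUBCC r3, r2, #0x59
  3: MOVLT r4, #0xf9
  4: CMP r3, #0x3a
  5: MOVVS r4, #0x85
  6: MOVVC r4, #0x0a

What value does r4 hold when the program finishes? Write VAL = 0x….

[0] flags=0011 → (cmp)
[1] flags=0011 HI?T → r3=0x95
[2] flags=0011 CC?F → skip
[3] flags=0011 LT?T → r4=0xf9
[4] flags=0011 → (cmp)
[5] flags=0011 VS?T → r4=0x85
[6] flags=0011 VC?F → skip

VAL = 0x85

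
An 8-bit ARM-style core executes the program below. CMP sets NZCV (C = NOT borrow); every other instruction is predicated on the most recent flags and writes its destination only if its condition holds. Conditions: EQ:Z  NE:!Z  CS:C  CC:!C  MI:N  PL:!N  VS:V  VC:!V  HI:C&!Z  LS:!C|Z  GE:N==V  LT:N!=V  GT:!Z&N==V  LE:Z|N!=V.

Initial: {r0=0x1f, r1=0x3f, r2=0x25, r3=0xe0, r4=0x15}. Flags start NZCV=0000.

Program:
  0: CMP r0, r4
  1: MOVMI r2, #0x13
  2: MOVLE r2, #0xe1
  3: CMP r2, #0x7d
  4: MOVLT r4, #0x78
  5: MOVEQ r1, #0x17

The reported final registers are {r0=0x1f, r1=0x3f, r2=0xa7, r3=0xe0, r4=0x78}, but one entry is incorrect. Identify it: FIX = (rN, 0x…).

[0] flags=0010 → (cmp)
[1] flags=0010 MI?F → skip
[2] flags=0010 LE?F → skip
[3] flags=1000 → (cmp)
[4] flags=1000 LT?T → r4=0x78
[5] flags=1000 EQ?F → skip

FIX = (r2, 0x25)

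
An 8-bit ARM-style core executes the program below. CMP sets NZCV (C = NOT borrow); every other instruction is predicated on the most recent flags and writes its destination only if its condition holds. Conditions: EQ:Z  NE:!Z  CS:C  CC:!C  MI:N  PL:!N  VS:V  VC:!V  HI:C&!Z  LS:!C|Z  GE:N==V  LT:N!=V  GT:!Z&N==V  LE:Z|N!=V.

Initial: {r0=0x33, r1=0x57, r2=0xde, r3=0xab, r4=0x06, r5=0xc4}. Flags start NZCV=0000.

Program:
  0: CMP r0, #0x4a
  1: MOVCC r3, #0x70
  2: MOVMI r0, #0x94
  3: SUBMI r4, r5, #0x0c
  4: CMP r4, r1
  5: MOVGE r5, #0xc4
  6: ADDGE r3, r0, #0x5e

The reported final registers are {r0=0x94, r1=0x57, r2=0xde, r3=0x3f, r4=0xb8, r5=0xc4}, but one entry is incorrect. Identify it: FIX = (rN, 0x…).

0: ✓ CMP  NZCV=1000
1: ✓ MOVCC  r3←0x70
2: ✓ MOVMI  r0←0x94
3: ✓ SUBMI  r4←0xb8
4: ✓ CMP  NZCV=0011
5: · MOVGE
6: · ADDGE

FIX = (r3, 0x70)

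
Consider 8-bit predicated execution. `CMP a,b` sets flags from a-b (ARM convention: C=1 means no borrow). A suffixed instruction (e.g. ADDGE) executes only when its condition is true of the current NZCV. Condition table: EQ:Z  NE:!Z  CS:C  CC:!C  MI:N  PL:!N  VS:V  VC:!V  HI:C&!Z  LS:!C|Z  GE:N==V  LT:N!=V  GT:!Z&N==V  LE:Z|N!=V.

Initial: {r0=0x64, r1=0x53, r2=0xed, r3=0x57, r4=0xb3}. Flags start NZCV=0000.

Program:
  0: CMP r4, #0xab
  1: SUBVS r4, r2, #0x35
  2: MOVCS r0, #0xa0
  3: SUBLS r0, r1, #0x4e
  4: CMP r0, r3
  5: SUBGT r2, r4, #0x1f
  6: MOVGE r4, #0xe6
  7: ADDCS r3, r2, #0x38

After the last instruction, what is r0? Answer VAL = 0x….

0: ✓ CMP  NZCV=0010
1: · SUBVS
2: ✓ MOVCS  r0←0xa0
3: · SUBLS
4: ✓ CMP  NZCV=0011
5: · SUBGT
6: · MOVGE
7: ✓ ADDCS  r3←0x25

VAL = 0xa0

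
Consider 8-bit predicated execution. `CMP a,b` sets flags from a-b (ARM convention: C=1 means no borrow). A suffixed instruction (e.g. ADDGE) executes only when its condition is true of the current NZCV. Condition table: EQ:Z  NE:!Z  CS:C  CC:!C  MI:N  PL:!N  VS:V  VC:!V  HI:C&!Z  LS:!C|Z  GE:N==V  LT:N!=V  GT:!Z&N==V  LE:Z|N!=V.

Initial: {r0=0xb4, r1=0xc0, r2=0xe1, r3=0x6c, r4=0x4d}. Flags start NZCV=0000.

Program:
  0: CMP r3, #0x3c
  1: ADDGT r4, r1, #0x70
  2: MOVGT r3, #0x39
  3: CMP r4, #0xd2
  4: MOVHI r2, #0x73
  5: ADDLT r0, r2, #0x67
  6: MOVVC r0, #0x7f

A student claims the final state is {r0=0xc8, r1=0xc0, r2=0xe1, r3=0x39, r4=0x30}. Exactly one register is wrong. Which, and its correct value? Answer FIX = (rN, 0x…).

[0] flags=0010 → (cmp)
[1] flags=0010 GT?T → r4=0x30
[2] flags=0010 GT?T → r3=0x39
[3] flags=0000 → (cmp)
[4] flags=0000 HI?F → skip
[5] flags=0000 LT?F → skip
[6] flags=0000 VC?T → r0=0x7f

FIX = (r0, 0x7f)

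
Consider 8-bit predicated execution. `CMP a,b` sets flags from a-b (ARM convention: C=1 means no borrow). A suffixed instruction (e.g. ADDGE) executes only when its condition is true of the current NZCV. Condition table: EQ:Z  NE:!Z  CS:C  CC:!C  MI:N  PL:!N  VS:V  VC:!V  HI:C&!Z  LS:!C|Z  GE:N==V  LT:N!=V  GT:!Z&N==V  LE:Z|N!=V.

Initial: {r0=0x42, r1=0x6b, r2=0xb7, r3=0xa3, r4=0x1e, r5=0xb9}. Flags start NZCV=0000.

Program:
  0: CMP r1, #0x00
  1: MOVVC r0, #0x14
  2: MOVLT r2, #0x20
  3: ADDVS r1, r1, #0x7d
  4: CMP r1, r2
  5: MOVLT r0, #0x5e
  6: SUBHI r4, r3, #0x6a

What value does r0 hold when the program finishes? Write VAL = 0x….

VAL = 0x14

0: ✓ CMP  NZCV=0010
1: ✓ MOVVC  r0←0x14
2: · MOVLT
3: · ADDVS
4: ✓ CMP  NZCV=1001
5: · MOVLT
6: · SUBHI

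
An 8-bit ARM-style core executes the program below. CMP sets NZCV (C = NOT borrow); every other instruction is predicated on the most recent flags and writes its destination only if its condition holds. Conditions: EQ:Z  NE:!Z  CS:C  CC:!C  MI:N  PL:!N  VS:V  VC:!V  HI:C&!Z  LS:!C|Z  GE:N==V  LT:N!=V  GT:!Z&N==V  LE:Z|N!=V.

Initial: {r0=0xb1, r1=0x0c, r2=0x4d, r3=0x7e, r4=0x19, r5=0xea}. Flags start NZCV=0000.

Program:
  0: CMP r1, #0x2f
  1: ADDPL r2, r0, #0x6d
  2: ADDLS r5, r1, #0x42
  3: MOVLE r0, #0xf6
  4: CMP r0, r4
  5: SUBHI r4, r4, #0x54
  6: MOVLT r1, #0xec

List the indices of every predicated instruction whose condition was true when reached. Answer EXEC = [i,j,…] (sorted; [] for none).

0: ✓ CMP  NZCV=1000
1: · ADDPL
2: ✓ ADDLS  r5←0x4e
3: ✓ MOVLE  r0←0xf6
4: ✓ CMP  NZCV=1010
5: ✓ SUBHI  r4←0xc5
6: ✓ MOVLT  r1←0xec

EXEC = [2,3,5,6]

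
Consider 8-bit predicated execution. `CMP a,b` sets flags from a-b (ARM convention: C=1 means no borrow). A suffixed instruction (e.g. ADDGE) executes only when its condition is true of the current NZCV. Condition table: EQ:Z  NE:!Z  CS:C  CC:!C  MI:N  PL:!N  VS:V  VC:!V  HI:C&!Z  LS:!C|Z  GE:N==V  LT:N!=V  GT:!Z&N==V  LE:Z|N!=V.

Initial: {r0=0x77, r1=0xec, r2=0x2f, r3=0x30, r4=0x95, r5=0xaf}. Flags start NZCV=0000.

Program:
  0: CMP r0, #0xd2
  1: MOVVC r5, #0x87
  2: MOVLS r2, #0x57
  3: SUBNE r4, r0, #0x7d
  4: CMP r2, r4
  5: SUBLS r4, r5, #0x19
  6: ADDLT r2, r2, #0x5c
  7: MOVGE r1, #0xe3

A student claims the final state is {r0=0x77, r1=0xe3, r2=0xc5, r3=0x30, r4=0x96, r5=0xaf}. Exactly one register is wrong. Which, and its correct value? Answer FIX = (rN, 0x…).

0: ✓ CMP  NZCV=1001
1: · MOVVC
2: ✓ MOVLS  r2←0x57
3: ✓ SUBNE  r4←0xfa
4: ✓ CMP  NZCV=0000
5: ✓ SUBLS  r4←0x96
6: · ADDLT
7: ✓ MOVGE  r1←0xe3

FIX = (r2, 0x57)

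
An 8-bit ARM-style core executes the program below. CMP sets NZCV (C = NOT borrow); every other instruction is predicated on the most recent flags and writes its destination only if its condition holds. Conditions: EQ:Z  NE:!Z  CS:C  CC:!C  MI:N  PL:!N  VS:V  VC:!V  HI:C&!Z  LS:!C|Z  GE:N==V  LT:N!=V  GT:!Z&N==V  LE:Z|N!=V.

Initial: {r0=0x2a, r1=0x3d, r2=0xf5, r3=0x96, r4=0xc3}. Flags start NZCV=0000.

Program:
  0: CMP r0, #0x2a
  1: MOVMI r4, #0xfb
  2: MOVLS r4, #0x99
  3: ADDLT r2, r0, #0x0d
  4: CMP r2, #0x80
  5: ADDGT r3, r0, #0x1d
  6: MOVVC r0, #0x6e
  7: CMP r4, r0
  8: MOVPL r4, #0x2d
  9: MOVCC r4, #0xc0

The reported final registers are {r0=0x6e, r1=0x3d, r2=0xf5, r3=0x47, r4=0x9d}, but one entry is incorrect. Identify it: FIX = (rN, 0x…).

0: ✓ CMP  NZCV=0110
1: · MOVMI
2: ✓ MOVLS  r4←0x99
3: · ADDLT
4: ✓ CMP  NZCV=0010
5: ✓ ADDGT  r3←0x47
6: ✓ MOVVC  r0←0x6e
7: ✓ CMP  NZCV=0011
8: ✓ MOVPL  r4←0x2d
9: · MOVCC

FIX = (r4, 0x2d)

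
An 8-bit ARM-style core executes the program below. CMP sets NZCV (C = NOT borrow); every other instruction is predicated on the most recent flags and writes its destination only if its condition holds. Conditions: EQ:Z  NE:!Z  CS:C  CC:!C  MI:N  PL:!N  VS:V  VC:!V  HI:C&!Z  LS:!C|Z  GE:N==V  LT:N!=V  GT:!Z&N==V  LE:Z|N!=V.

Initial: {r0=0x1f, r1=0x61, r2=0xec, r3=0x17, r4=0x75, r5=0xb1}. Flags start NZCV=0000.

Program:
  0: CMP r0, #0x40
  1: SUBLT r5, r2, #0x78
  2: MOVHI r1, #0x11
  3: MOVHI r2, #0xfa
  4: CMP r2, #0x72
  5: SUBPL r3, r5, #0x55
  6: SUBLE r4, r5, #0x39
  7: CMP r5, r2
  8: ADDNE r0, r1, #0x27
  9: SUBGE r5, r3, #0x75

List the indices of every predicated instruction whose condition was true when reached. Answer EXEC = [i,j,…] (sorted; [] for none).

[0] flags=1000 → (cmp)
[1] flags=1000 LT?T → r5=0x74
[2] flags=1000 HI?F → skip
[3] flags=1000 HI?F → skip
[4] flags=0011 → (cmp)
[5] flags=0011 PL?T → r3=0x1f
[6] flags=0011 LE?T → r4=0x3b
[7] flags=1001 → (cmp)
[8] flags=1001 NE?T → r0=0x88
[9] flags=1001 GE?T → r5=0xaa

EXEC = [1,5,6,8,9]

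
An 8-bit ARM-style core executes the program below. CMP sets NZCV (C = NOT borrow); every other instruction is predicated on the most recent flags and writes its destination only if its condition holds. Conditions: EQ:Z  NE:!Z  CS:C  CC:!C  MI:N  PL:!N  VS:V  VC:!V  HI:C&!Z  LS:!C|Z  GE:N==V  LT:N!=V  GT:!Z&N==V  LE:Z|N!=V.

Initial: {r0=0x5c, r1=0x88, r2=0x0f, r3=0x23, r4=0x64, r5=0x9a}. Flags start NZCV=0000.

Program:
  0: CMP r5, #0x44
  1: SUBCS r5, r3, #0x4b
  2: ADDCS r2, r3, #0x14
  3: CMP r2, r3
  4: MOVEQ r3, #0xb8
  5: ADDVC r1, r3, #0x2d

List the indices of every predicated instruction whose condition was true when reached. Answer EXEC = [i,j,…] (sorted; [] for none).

EXEC = [1,2,5]

[0] flags=0011 → (cmp)
[1] flags=0011 CS?T → r5=0xd8
[2] flags=0011 CS?T → r2=0x37
[3] flags=0010 → (cmp)
[4] flags=0010 EQ?F → skip
[5] flags=0010 VC?T → r1=0x50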